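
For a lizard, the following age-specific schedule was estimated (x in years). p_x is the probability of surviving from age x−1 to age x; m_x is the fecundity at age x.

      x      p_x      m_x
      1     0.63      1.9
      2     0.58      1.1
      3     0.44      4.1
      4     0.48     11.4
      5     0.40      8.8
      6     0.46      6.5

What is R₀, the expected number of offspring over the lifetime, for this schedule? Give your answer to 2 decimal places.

3.50

Survivorship from birth: l_x = p_1·p_2·…·p_x.
  l_1 = 0.63000
  l_2 = 0.36540
  l_3 = 0.16078
  l_4 = 0.07717
  l_5 = 0.03087
  l_6 = 0.01420
R₀ = Σ l_x m_x:
  age 1: 0.63000 × 1.9 = 1.1970
  age 2: 0.36540 × 1.1 = 0.4019
  age 3: 0.16078 × 4.1 = 0.6592
  age 4: 0.07717 × 11.4 = 0.8797
  age 5: 0.03087 × 8.8 = 0.2717
  age 6: 0.01420 × 6.5 = 0.0923
R₀ = 1.1970 + 0.4019 + 0.6592 + 0.8797 + 0.2717 + 0.0923 = 3.5018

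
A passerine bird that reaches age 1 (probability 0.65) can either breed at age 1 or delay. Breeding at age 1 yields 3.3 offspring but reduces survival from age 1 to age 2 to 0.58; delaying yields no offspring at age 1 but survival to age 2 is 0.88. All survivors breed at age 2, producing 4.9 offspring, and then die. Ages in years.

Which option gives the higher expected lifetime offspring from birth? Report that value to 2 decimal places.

breed at age 1: R₀ = 0.65 × (3.3 + 0.58 × 4.9) = 0.65 × 6.1420 = 3.9923
delay to age 2: R₀ = 0.65 × (0.88 × 4.9) = 0.65 × 4.3120 = 2.8028
Higher: breed at age 1 (3.9923).

3.99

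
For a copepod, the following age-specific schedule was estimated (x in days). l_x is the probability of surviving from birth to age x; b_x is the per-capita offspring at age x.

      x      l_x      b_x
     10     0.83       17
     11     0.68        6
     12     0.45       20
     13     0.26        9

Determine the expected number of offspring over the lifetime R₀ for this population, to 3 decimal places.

29.530

R₀ = Σ l_x b_x:
  age 10: 0.83 × 17 = 14.1100
  age 11: 0.68 × 6 = 4.0800
  age 12: 0.45 × 20 = 9.0000
  age 13: 0.26 × 9 = 2.3400
R₀ = 14.1100 + 4.0800 + 9.0000 + 2.3400 = 29.5300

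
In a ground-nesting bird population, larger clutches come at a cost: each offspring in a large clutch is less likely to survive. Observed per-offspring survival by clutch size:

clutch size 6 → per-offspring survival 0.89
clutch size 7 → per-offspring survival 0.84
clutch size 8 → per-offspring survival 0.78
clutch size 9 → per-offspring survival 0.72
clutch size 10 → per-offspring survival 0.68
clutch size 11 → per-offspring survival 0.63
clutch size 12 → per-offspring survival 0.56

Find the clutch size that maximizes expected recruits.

11

Expected recruits = c × s(c):
  c=6: 6 × 0.89 = 5.340
  c=7: 7 × 0.84 = 5.880
  c=8: 8 × 0.78 = 6.240
  c=9: 9 × 0.72 = 6.480
  c=10: 10 × 0.68 = 6.800
  c=11: 11 × 0.63 = 6.930
  c=12: 12 × 0.56 = 6.720
Maximum at c = 11 (6.930 recruits).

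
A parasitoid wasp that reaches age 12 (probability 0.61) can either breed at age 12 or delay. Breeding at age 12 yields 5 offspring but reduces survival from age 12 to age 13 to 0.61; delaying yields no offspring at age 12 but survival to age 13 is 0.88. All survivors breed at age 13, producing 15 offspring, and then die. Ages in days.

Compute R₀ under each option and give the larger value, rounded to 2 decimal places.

8.63

breed at age 12: R₀ = 0.61 × (5 + 0.61 × 15) = 0.61 × 14.1500 = 8.6315
delay to age 13: R₀ = 0.61 × (0.88 × 15) = 0.61 × 13.2000 = 8.0520
Higher: breed at age 12 (8.6315).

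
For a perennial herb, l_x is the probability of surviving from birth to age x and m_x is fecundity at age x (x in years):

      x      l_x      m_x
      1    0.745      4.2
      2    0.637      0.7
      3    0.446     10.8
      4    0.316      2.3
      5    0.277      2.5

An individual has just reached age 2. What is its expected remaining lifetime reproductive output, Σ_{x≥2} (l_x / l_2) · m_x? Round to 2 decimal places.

10.49

l_2 = 0.637. Conditional survival from age 2 to x is l_x / l_2.
  x=2: (0.637/0.637) × 0.7 = 0.7000
  x=3: (0.446/0.637) × 10.8 = 7.5617
  x=4: (0.316/0.637) × 2.3 = 1.1410
  x=5: (0.277/0.637) × 2.5 = 1.0871
Sum = 0.7000 + 7.5617 + 1.1410 + 1.0871 = 10.4898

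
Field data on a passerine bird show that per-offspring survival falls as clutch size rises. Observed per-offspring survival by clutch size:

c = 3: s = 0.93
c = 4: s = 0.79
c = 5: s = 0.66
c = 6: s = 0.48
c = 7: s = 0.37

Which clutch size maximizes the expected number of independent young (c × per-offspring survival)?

5

Expected independent young = c × s(c):
  c=3: 3 × 0.93 = 2.790
  c=4: 4 × 0.79 = 3.160
  c=5: 5 × 0.66 = 3.300
  c=6: 6 × 0.48 = 2.880
  c=7: 7 × 0.37 = 2.590
Maximum at c = 5 (3.300 independent young).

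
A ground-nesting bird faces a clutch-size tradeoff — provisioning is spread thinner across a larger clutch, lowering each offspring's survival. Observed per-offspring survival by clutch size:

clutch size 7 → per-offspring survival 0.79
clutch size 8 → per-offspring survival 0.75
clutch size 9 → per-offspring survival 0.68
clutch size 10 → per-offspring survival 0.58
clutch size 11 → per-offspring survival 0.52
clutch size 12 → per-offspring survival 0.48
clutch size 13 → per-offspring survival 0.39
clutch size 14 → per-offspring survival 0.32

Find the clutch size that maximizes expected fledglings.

9

Expected fledglings = c × s(c):
  c=7: 7 × 0.79 = 5.530
  c=8: 8 × 0.75 = 6.000
  c=9: 9 × 0.68 = 6.120
  c=10: 10 × 0.58 = 5.800
  c=11: 11 × 0.52 = 5.720
  c=12: 12 × 0.48 = 5.760
  c=13: 13 × 0.39 = 5.070
  c=14: 14 × 0.32 = 4.480
Maximum at c = 9 (6.120 fledglings).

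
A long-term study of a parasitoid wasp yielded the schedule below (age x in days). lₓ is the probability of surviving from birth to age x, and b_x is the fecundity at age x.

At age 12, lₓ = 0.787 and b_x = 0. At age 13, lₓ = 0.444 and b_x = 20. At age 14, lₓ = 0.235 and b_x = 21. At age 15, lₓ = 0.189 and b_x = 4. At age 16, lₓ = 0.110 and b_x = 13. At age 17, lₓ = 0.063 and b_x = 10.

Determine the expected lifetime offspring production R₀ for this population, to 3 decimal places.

16.631

R₀ = Σ lₓ b_x:
  age 12: 0.787 × 0 = 0.0000
  age 13: 0.444 × 20 = 8.8800
  age 14: 0.235 × 21 = 4.9350
  age 15: 0.189 × 4 = 0.7560
  age 16: 0.110 × 13 = 1.4300
  age 17: 0.063 × 10 = 0.6300
R₀ = 0.0000 + 8.8800 + 4.9350 + 0.7560 + 1.4300 + 0.6300 = 16.6310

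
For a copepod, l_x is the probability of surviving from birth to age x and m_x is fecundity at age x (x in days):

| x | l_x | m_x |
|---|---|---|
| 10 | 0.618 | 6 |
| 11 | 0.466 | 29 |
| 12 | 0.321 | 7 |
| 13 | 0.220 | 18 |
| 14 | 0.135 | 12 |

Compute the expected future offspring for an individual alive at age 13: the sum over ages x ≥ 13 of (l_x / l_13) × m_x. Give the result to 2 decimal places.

l_13 = 0.220. Conditional survival from age 13 to x is l_x / l_13.
  x=13: (0.220/0.220) × 18 = 18.0000
  x=14: (0.135/0.220) × 12 = 7.3636
Sum = 18.0000 + 7.3636 = 25.3636

25.36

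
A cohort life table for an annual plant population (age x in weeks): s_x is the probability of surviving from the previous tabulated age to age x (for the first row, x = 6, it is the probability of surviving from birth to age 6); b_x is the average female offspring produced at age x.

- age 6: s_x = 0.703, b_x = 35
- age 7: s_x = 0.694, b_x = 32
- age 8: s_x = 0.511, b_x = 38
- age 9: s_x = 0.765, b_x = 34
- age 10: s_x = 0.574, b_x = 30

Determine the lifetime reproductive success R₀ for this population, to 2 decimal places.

Survivorship from birth: l_x = s_6·s_7·…·s_x.
  l_6 = 0.70300
  l_7 = 0.48788
  l_8 = 0.24931
  l_9 = 0.19072
  l_10 = 0.10947
R₀ = Σ l_x b_x:
  age 6: 0.70300 × 35 = 24.6050
  age 7: 0.48788 × 32 = 15.6122
  age 8: 0.24931 × 38 = 9.4738
  age 9: 0.19072 × 34 = 6.4845
  age 10: 0.10947 × 30 = 3.2841
R₀ = 24.6050 + 15.6122 + 9.4738 + 6.4845 + 3.2841 = 59.4595

59.46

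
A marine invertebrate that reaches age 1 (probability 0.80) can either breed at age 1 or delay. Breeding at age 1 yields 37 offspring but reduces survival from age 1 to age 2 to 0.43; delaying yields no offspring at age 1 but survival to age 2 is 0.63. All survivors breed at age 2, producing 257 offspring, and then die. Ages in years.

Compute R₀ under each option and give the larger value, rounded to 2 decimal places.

breed at age 1: R₀ = 0.80 × (37 + 0.43 × 257) = 0.80 × 147.5100 = 118.0080
delay to age 2: R₀ = 0.80 × (0.63 × 257) = 0.80 × 161.9100 = 129.5280
Higher: delay to age 2 (129.5280).

129.53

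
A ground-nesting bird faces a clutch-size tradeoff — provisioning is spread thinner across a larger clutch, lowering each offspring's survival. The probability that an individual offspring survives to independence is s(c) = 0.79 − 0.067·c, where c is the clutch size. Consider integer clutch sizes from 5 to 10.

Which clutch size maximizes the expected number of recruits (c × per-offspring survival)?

6

Expected recruits = c × s(c):
  c=5: 5 × 0.455 = 2.275
  c=6: 6 × 0.388 = 2.328
  c=7: 7 × 0.321 = 2.247
  c=8: 8 × 0.254 = 2.032
  c=9: 9 × 0.187 = 1.683
  c=10: 10 × 0.120 = 1.200
Maximum at c = 6 (2.328 recruits).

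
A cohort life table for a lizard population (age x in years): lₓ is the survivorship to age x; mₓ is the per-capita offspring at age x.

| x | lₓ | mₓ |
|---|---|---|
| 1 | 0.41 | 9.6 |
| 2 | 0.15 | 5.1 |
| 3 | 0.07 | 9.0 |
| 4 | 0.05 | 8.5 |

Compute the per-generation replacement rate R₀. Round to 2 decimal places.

R₀ = Σ lₓ mₓ:
  age 1: 0.41 × 9.6 = 3.9360
  age 2: 0.15 × 5.1 = 0.7650
  age 3: 0.07 × 9.0 = 0.6300
  age 4: 0.05 × 8.5 = 0.4250
R₀ = 3.9360 + 0.7650 + 0.6300 + 0.4250 = 5.7560

5.76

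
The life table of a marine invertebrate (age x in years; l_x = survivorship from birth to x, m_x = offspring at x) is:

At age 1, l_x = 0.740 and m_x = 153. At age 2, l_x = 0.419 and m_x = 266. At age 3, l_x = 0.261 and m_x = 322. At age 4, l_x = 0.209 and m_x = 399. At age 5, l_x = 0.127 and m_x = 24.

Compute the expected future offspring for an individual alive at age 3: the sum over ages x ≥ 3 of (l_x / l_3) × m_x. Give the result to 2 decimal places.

653.18

l_3 = 0.261. Conditional survival from age 3 to x is l_x / l_3.
  x=3: (0.261/0.261) × 322 = 322.0000
  x=4: (0.209/0.261) × 399 = 319.5057
  x=5: (0.127/0.261) × 24 = 11.6782
Sum = 322.0000 + 319.5057 + 11.6782 = 653.1839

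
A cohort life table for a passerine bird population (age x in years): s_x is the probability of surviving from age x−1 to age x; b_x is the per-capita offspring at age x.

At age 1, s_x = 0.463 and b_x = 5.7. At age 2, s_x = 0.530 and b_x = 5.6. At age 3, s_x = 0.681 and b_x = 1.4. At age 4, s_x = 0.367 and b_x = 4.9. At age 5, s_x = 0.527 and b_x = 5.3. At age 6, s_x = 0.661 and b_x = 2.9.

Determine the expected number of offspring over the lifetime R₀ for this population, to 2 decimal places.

Survivorship from birth: l_x = s_1·s_2·…·s_x.
  l_1 = 0.46300
  l_2 = 0.24539
  l_3 = 0.16711
  l_4 = 0.06133
  l_5 = 0.03232
  l_6 = 0.02136
R₀ = Σ l_x b_x:
  age 1: 0.46300 × 5.7 = 2.6391
  age 2: 0.24539 × 5.6 = 1.3742
  age 3: 0.16711 × 1.4 = 0.2340
  age 4: 0.06133 × 4.9 = 0.3005
  age 5: 0.03232 × 5.3 = 0.1713
  age 6: 0.02136 × 2.9 = 0.0619
R₀ = 2.6391 + 1.3742 + 0.2340 + 0.3005 + 0.1713 + 0.0619 = 4.7810

4.78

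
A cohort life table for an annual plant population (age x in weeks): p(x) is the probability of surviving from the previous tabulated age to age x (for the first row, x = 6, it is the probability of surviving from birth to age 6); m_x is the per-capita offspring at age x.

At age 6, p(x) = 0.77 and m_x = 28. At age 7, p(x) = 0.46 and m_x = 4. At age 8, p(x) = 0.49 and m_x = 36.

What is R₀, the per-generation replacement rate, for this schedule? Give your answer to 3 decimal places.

29.225

Survivorship from birth: l_x = p_6·p_7·…·p_x.
  l_6 = 0.77000
  l_7 = 0.35420
  l_8 = 0.17356
R₀ = Σ l_x m_x:
  age 6: 0.77000 × 28 = 21.5600
  age 7: 0.35420 × 4 = 1.4168
  age 8: 0.17356 × 36 = 6.2482
R₀ = 21.5600 + 1.4168 + 6.2482 = 29.2250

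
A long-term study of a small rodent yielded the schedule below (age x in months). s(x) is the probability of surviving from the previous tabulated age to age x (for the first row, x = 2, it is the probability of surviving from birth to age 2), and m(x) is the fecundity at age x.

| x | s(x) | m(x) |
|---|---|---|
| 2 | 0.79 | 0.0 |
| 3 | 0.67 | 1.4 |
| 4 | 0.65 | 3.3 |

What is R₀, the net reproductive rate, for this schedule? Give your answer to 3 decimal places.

1.876

Survivorship from birth: l_x = s_2·s_3·…·s_x.
  l_2 = 0.79000
  l_3 = 0.52930
  l_4 = 0.34405
R₀ = Σ l_x m(x):
  age 2: 0.79000 × 0.0 = 0.0000
  age 3: 0.52930 × 1.4 = 0.7410
  age 4: 0.34405 × 3.3 = 1.1354
R₀ = 0.0000 + 0.7410 + 1.1354 = 1.8764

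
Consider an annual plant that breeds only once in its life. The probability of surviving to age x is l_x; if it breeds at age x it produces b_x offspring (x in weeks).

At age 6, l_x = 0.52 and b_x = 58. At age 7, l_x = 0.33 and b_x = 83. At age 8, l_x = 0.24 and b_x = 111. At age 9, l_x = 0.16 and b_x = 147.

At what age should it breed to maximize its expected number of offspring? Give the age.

6

Expected offspring if breeding at age x = l_x × b_x:
  age 6: 0.52 × 58 = 30.160
  age 7: 0.33 × 83 = 27.390
  age 8: 0.24 × 111 = 26.640
  age 9: 0.16 × 147 = 23.520
Maximum at age 6 (30.160).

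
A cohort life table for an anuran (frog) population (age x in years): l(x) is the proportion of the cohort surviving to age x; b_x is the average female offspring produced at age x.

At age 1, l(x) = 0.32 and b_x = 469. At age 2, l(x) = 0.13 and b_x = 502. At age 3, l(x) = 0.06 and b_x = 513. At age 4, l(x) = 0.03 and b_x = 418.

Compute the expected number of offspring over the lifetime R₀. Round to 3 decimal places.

R₀ = Σ l(x) b_x:
  age 1: 0.32 × 469 = 150.0800
  age 2: 0.13 × 502 = 65.2600
  age 3: 0.06 × 513 = 30.7800
  age 4: 0.03 × 418 = 12.5400
R₀ = 150.0800 + 65.2600 + 30.7800 + 12.5400 = 258.6600

258.660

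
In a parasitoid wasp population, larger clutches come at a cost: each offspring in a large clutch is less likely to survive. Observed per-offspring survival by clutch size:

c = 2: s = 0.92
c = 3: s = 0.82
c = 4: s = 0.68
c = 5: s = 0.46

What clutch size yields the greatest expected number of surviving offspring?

Expected surviving offspring = c × s(c):
  c=2: 2 × 0.92 = 1.840
  c=3: 3 × 0.82 = 2.460
  c=4: 4 × 0.68 = 2.720
  c=5: 5 × 0.46 = 2.300
Maximum at c = 4 (2.720 surviving offspring).

4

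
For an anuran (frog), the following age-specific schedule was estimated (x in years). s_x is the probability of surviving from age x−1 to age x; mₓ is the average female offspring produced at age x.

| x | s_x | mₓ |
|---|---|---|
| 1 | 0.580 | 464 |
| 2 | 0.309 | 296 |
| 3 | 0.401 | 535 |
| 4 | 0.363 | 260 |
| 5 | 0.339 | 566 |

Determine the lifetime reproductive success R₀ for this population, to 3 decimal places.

Survivorship from birth: l_x = s_1·s_2·…·s_x.
  l_1 = 0.58000
  l_2 = 0.17922
  l_3 = 0.07187
  l_4 = 0.02609
  l_5 = 0.00884
R₀ = Σ l_x mₓ:
  age 1: 0.58000 × 464 = 269.1200
  age 2: 0.17922 × 296 = 53.0491
  age 3: 0.07187 × 535 = 38.4505
  age 4: 0.02609 × 260 = 6.7834
  age 5: 0.00884 × 566 = 5.0034
R₀ = 269.1200 + 53.0491 + 38.4505 + 6.7834 + 5.0034 = 372.4064

372.406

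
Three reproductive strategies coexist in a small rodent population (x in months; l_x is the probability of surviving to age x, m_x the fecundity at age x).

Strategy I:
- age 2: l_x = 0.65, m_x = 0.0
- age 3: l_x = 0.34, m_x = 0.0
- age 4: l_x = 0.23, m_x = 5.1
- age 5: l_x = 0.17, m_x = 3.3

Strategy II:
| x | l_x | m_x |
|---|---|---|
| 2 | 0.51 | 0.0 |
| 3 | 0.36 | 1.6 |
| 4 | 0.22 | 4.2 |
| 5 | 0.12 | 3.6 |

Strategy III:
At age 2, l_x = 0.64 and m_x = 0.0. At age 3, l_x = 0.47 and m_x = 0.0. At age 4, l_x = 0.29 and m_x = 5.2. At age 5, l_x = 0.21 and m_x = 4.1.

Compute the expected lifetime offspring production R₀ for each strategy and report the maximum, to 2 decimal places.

2.37

Strategy I: R₀ = 0.65×0.0 + 0.34×0.0 + 0.23×5.1 + 0.17×3.3 = 1.7340
Strategy II: R₀ = 0.51×0.0 + 0.36×1.6 + 0.22×4.2 + 0.12×3.6 = 1.9320
Strategy III: R₀ = 0.64×0.0 + 0.47×0.0 + 0.29×5.2 + 0.21×4.1 = 2.3690
Highest R₀: strategy III with 2.3690.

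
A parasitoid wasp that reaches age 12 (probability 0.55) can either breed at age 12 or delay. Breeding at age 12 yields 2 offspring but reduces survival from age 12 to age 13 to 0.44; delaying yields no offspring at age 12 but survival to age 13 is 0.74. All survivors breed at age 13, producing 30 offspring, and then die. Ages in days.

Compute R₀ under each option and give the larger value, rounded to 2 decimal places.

breed at age 12: R₀ = 0.55 × (2 + 0.44 × 30) = 0.55 × 15.2000 = 8.3600
delay to age 13: R₀ = 0.55 × (0.74 × 30) = 0.55 × 22.2000 = 12.2100
Higher: delay to age 13 (12.2100).

12.21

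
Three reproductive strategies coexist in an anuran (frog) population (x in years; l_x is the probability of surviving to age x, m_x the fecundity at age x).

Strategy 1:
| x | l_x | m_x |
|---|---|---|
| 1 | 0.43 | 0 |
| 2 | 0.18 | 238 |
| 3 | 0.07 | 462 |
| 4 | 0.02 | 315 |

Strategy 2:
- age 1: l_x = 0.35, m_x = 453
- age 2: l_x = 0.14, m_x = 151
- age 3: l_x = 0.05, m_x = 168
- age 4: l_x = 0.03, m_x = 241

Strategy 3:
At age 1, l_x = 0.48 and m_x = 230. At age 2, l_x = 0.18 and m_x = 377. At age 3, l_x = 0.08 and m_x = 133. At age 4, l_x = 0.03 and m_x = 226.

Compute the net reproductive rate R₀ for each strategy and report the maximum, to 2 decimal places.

Strategy 1: R₀ = 0.43×0 + 0.18×238 + 0.07×462 + 0.02×315 = 81.4800
Strategy 2: R₀ = 0.35×453 + 0.14×151 + 0.05×168 + 0.03×241 = 195.3200
Strategy 3: R₀ = 0.48×230 + 0.18×377 + 0.08×133 + 0.03×226 = 195.6800
Highest R₀: strategy 3 with 195.6800.

195.68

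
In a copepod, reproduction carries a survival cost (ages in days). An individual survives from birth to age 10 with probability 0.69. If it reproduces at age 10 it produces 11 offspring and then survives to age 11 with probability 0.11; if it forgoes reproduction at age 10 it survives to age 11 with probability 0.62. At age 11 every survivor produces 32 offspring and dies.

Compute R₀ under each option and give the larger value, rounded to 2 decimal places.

13.69

breed at age 10: R₀ = 0.69 × (11 + 0.11 × 32) = 0.69 × 14.5200 = 10.0188
delay to age 11: R₀ = 0.69 × (0.62 × 32) = 0.69 × 19.8400 = 13.6896
Higher: delay to age 11 (13.6896).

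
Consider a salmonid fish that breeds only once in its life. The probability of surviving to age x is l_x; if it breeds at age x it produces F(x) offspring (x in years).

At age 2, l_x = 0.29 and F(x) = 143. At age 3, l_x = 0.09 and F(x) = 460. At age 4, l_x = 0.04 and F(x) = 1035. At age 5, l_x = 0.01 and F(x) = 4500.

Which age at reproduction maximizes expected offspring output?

Expected offspring if breeding at age x = l_x × F(x):
  age 2: 0.29 × 143 = 41.470
  age 3: 0.09 × 460 = 41.400
  age 4: 0.04 × 1035 = 41.400
  age 5: 0.01 × 4500 = 45.000
Maximum at age 5 (45.000).

5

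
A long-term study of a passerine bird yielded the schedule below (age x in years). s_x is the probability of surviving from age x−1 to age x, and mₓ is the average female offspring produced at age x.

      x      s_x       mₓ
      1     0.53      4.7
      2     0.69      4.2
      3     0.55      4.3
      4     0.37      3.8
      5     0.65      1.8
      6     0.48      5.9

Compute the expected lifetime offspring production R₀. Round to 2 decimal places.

Survivorship from birth: l_x = s_1·s_2·…·s_x.
  l_1 = 0.53000
  l_2 = 0.36570
  l_3 = 0.20114
  l_4 = 0.07442
  l_5 = 0.04837
  l_6 = 0.02322
R₀ = Σ l_x mₓ:
  age 1: 0.53000 × 4.7 = 2.4910
  age 2: 0.36570 × 4.2 = 1.5359
  age 3: 0.20114 × 4.3 = 0.8649
  age 4: 0.07442 × 3.8 = 0.2828
  age 5: 0.04837 × 1.8 = 0.0871
  age 6: 0.02322 × 5.9 = 0.1370
R₀ = 2.4910 + 1.5359 + 0.8649 + 0.2828 + 0.0871 + 0.1370 = 5.3987

5.40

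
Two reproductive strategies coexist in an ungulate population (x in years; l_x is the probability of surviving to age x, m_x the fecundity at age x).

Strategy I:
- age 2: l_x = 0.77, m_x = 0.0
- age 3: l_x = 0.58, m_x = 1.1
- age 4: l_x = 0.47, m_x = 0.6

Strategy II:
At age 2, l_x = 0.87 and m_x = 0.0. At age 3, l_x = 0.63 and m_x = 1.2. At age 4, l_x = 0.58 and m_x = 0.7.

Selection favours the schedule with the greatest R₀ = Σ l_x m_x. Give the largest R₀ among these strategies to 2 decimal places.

1.16

Strategy I: R₀ = 0.77×0.0 + 0.58×1.1 + 0.47×0.6 = 0.9200
Strategy II: R₀ = 0.87×0.0 + 0.63×1.2 + 0.58×0.7 = 1.1620
Highest R₀: strategy II with 1.1620.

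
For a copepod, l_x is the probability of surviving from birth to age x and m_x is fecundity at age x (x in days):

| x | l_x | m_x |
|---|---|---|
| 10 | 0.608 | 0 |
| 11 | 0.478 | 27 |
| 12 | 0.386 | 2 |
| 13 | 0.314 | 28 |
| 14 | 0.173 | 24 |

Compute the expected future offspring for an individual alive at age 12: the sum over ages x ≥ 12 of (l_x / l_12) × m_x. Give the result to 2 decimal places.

35.53

l_12 = 0.386. Conditional survival from age 12 to x is l_x / l_12.
  x=12: (0.386/0.386) × 2 = 2.0000
  x=13: (0.314/0.386) × 28 = 22.7772
  x=14: (0.173/0.386) × 24 = 10.7565
Sum = 2.0000 + 22.7772 + 10.7565 = 35.5337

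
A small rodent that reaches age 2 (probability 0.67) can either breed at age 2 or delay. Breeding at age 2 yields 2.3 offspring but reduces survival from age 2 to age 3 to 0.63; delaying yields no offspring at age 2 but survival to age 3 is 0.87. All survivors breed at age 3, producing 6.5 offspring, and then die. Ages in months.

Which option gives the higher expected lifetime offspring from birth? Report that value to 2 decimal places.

4.28

breed at age 2: R₀ = 0.67 × (2.3 + 0.63 × 6.5) = 0.67 × 6.3950 = 4.2847
delay to age 3: R₀ = 0.67 × (0.87 × 6.5) = 0.67 × 5.6550 = 3.7889
Higher: breed at age 2 (4.2847).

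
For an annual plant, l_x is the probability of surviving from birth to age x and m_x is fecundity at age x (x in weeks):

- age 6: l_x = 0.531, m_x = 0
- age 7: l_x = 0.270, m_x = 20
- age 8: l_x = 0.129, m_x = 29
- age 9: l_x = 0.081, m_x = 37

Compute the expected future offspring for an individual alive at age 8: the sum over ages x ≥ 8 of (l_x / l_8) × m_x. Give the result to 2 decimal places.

52.23

l_8 = 0.129. Conditional survival from age 8 to x is l_x / l_8.
  x=8: (0.129/0.129) × 29 = 29.0000
  x=9: (0.081/0.129) × 37 = 23.2326
Sum = 29.0000 + 23.2326 = 52.2326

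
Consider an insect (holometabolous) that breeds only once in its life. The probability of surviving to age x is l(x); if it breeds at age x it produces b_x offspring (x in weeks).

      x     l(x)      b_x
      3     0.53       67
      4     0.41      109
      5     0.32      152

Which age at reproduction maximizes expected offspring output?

Expected offspring if breeding at age x = l(x) × b_x:
  age 3: 0.53 × 67 = 35.510
  age 4: 0.41 × 109 = 44.690
  age 5: 0.32 × 152 = 48.640
Maximum at age 5 (48.640).

5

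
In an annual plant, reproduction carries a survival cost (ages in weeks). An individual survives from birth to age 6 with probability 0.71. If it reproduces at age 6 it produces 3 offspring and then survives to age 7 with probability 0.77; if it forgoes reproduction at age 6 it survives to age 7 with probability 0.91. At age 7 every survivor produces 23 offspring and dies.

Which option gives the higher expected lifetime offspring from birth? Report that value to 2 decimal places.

breed at age 6: R₀ = 0.71 × (3 + 0.77 × 23) = 0.71 × 20.7100 = 14.7041
delay to age 7: R₀ = 0.71 × (0.91 × 23) = 0.71 × 20.9300 = 14.8603
Higher: delay to age 7 (14.8603).

14.86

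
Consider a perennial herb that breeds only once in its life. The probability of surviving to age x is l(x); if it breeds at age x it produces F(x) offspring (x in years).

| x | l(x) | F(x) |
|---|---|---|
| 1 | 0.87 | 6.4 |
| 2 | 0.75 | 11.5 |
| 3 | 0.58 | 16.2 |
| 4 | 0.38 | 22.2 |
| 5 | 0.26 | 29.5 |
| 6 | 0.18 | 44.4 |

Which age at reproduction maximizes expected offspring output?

Expected offspring if breeding at age x = l(x) × F(x):
  age 1: 0.87 × 6.4 = 5.568
  age 2: 0.75 × 11.5 = 8.625
  age 3: 0.58 × 16.2 = 9.396
  age 4: 0.38 × 22.2 = 8.436
  age 5: 0.26 × 29.5 = 7.670
  age 6: 0.18 × 44.4 = 7.992
Maximum at age 3 (9.396).

3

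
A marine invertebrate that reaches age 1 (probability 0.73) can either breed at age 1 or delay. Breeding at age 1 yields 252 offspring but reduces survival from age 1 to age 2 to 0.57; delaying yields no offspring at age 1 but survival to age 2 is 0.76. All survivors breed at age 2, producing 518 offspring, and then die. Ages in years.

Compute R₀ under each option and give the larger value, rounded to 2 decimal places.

breed at age 1: R₀ = 0.73 × (252 + 0.57 × 518) = 0.73 × 547.2600 = 399.4998
delay to age 2: R₀ = 0.73 × (0.76 × 518) = 0.73 × 393.6800 = 287.3864
Higher: breed at age 1 (399.4998).

399.50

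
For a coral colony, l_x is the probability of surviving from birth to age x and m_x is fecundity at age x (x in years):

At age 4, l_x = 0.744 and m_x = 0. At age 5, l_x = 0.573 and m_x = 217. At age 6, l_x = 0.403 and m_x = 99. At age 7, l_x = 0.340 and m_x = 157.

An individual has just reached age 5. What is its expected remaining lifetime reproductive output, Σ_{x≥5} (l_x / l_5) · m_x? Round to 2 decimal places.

379.79

l_5 = 0.573. Conditional survival from age 5 to x is l_x / l_5.
  x=5: (0.573/0.573) × 217 = 217.0000
  x=6: (0.403/0.573) × 99 = 69.6283
  x=7: (0.340/0.573) × 157 = 93.1588
Sum = 217.0000 + 69.6283 + 93.1588 = 379.7871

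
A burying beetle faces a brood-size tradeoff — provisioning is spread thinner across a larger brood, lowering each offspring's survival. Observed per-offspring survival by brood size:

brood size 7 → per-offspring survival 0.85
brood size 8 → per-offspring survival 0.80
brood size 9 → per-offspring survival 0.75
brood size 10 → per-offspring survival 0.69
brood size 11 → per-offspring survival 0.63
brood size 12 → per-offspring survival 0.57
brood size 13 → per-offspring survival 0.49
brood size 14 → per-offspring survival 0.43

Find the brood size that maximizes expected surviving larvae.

Expected surviving larvae = c × s(c):
  c=7: 7 × 0.85 = 5.950
  c=8: 8 × 0.80 = 6.400
  c=9: 9 × 0.75 = 6.750
  c=10: 10 × 0.69 = 6.900
  c=11: 11 × 0.63 = 6.930
  c=12: 12 × 0.57 = 6.840
  c=13: 13 × 0.49 = 6.370
  c=14: 14 × 0.43 = 6.020
Maximum at c = 11 (6.930 surviving larvae).

11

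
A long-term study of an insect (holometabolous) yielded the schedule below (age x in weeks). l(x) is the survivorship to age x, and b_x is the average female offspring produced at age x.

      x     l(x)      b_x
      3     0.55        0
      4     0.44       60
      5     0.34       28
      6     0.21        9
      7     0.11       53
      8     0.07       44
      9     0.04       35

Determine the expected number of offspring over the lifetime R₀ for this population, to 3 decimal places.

48.120

R₀ = Σ l(x) b_x:
  age 3: 0.55 × 0 = 0.0000
  age 4: 0.44 × 60 = 26.4000
  age 5: 0.34 × 28 = 9.5200
  age 6: 0.21 × 9 = 1.8900
  age 7: 0.11 × 53 = 5.8300
  age 8: 0.07 × 44 = 3.0800
  age 9: 0.04 × 35 = 1.4000
R₀ = 0.0000 + 26.4000 + 9.5200 + 1.8900 + 5.8300 + 3.0800 + 1.4000 = 48.1200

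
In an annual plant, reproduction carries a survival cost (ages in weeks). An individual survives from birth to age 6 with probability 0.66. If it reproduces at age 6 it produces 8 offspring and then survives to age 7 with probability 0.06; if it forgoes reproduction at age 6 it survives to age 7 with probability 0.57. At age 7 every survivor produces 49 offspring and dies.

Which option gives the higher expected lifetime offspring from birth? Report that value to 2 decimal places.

18.43

breed at age 6: R₀ = 0.66 × (8 + 0.06 × 49) = 0.66 × 10.9400 = 7.2204
delay to age 7: R₀ = 0.66 × (0.57 × 49) = 0.66 × 27.9300 = 18.4338
Higher: delay to age 7 (18.4338).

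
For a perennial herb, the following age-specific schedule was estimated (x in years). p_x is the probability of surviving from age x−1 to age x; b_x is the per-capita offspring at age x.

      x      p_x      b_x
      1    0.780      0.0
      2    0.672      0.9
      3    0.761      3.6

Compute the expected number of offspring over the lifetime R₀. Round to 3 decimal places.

Survivorship from birth: l_x = p_1·p_2·…·p_x.
  l_1 = 0.78000
  l_2 = 0.52416
  l_3 = 0.39889
R₀ = Σ l_x b_x:
  age 1: 0.78000 × 0.0 = 0.0000
  age 2: 0.52416 × 0.9 = 0.4717
  age 3: 0.39889 × 3.6 = 1.4360
R₀ = 0.0000 + 0.4717 + 1.4360 = 1.9077

1.908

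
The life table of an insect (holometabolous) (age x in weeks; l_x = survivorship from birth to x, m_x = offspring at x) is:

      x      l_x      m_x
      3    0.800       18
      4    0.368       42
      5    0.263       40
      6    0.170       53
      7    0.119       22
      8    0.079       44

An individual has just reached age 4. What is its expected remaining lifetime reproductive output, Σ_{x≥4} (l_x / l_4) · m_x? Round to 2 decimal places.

l_4 = 0.368. Conditional survival from age 4 to x is l_x / l_4.
  x=4: (0.368/0.368) × 42 = 42.0000
  x=5: (0.263/0.368) × 40 = 28.5870
  x=6: (0.170/0.368) × 53 = 24.4837
  x=7: (0.119/0.368) × 22 = 7.1141
  x=8: (0.079/0.368) × 44 = 9.4457
Sum = 42.0000 + 28.5870 + 24.4837 + 7.1141 + 9.4457 = 111.6304

111.63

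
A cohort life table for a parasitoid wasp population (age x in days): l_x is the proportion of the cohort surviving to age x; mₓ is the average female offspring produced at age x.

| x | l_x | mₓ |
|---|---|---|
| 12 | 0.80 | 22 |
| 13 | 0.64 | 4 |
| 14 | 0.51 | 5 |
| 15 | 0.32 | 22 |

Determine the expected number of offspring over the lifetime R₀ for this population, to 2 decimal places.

R₀ = Σ l_x mₓ:
  age 12: 0.80 × 22 = 17.6000
  age 13: 0.64 × 4 = 2.5600
  age 14: 0.51 × 5 = 2.5500
  age 15: 0.32 × 22 = 7.0400
R₀ = 17.6000 + 2.5600 + 2.5500 + 7.0400 = 29.7500

29.75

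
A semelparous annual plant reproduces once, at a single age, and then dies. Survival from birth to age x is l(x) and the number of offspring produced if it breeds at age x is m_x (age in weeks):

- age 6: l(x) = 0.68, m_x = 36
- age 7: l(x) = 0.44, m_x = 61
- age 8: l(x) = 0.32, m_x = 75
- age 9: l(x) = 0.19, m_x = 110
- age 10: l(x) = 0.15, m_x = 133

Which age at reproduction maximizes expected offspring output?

Expected offspring if breeding at age x = l(x) × m_x:
  age 6: 0.68 × 36 = 24.480
  age 7: 0.44 × 61 = 26.840
  age 8: 0.32 × 75 = 24.000
  age 9: 0.19 × 110 = 20.900
  age 10: 0.15 × 133 = 19.950
Maximum at age 7 (26.840).

7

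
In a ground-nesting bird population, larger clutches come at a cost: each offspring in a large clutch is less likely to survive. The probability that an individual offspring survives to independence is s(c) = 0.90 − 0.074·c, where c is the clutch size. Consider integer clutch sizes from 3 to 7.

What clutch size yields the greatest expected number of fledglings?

6

Expected fledglings = c × s(c):
  c=3: 3 × 0.678 = 2.034
  c=4: 4 × 0.604 = 2.416
  c=5: 5 × 0.530 = 2.650
  c=6: 6 × 0.456 = 2.736
  c=7: 7 × 0.382 = 2.674
Maximum at c = 6 (2.736 fledglings).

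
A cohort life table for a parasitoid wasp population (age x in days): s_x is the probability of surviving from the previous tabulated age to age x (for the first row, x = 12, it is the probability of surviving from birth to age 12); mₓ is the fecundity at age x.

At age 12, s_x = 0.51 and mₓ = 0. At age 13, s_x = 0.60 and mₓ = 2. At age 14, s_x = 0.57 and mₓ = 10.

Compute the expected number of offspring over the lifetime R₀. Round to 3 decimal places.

Survivorship from birth: l_x = s_12·s_13·…·s_x.
  l_12 = 0.51000
  l_13 = 0.30600
  l_14 = 0.17442
R₀ = Σ l_x mₓ:
  age 12: 0.51000 × 0 = 0.0000
  age 13: 0.30600 × 2 = 0.6120
  age 14: 0.17442 × 10 = 1.7442
R₀ = 0.0000 + 0.6120 + 1.7442 = 2.3562

2.356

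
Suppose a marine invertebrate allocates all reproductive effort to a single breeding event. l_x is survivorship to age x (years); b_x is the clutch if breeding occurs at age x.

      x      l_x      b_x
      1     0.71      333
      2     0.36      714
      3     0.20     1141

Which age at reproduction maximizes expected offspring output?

Expected offspring if breeding at age x = l_x × b_x:
  age 1: 0.71 × 333 = 236.430
  age 2: 0.36 × 714 = 257.040
  age 3: 0.20 × 1141 = 228.200
Maximum at age 2 (257.040).

2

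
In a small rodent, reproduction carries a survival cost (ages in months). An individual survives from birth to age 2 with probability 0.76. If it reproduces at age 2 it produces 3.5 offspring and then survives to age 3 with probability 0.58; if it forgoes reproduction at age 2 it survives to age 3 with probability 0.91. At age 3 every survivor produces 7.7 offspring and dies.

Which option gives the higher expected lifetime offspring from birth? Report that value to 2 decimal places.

6.05

breed at age 2: R₀ = 0.76 × (3.5 + 0.58 × 7.7) = 0.76 × 7.9660 = 6.0542
delay to age 3: R₀ = 0.76 × (0.91 × 7.7) = 0.76 × 7.0070 = 5.3253
Higher: breed at age 2 (6.0542).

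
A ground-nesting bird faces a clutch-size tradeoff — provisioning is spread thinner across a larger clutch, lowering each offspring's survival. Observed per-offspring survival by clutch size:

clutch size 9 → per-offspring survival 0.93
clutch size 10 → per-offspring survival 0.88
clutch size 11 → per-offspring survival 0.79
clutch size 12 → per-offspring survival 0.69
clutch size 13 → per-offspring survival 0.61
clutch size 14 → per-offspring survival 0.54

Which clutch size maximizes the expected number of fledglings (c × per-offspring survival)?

10

Expected fledglings = c × s(c):
  c=9: 9 × 0.93 = 8.370
  c=10: 10 × 0.88 = 8.800
  c=11: 11 × 0.79 = 8.690
  c=12: 12 × 0.69 = 8.280
  c=13: 13 × 0.61 = 7.930
  c=14: 14 × 0.54 = 7.560
Maximum at c = 10 (8.800 fledglings).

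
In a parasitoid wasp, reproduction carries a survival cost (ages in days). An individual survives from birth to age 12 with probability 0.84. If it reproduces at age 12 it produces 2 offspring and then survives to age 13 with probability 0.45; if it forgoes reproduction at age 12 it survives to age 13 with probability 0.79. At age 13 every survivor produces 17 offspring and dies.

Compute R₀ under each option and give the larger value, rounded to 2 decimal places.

breed at age 12: R₀ = 0.84 × (2 + 0.45 × 17) = 0.84 × 9.6500 = 8.1060
delay to age 13: R₀ = 0.84 × (0.79 × 17) = 0.84 × 13.4300 = 11.2812
Higher: delay to age 13 (11.2812).

11.28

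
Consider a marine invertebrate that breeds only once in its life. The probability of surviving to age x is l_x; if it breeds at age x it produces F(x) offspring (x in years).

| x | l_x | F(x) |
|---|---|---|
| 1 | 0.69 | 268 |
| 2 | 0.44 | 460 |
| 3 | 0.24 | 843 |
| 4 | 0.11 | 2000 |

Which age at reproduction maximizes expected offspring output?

Expected offspring if breeding at age x = l_x × F(x):
  age 1: 0.69 × 268 = 184.920
  age 2: 0.44 × 460 = 202.400
  age 3: 0.24 × 843 = 202.320
  age 4: 0.11 × 2000 = 220.000
Maximum at age 4 (220.000).

4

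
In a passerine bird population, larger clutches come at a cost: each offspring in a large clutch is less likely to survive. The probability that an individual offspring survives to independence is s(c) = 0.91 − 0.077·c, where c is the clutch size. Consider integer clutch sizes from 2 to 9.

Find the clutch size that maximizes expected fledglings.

Expected fledglings = c × s(c):
  c=2: 2 × 0.756 = 1.512
  c=3: 3 × 0.679 = 2.037
  c=4: 4 × 0.602 = 2.408
  c=5: 5 × 0.525 = 2.625
  c=6: 6 × 0.448 = 2.688
  c=7: 7 × 0.371 = 2.597
  c=8: 8 × 0.294 = 2.352
  c=9: 9 × 0.217 = 1.953
Maximum at c = 6 (2.688 fledglings).

6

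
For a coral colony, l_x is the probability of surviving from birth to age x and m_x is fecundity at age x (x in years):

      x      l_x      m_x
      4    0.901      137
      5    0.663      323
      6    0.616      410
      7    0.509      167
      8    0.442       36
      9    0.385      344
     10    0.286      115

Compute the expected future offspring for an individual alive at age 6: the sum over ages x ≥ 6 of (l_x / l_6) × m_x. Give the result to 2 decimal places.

842.22

l_6 = 0.616. Conditional survival from age 6 to x is l_x / l_6.
  x=6: (0.616/0.616) × 410 = 410.0000
  x=7: (0.509/0.616) × 167 = 137.9919
  x=8: (0.442/0.616) × 36 = 25.8312
  x=9: (0.385/0.616) × 344 = 215.0000
  x=10: (0.286/0.616) × 115 = 53.3929
Sum = 410.0000 + 137.9919 + 25.8312 + 215.0000 + 53.3929 = 842.2159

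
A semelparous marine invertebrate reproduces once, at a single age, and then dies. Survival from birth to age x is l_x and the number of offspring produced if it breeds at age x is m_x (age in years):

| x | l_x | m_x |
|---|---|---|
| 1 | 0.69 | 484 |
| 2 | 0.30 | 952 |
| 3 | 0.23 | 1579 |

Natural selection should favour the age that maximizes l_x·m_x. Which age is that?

3

Expected offspring if breeding at age x = l_x × m_x:
  age 1: 0.69 × 484 = 333.960
  age 2: 0.30 × 952 = 285.600
  age 3: 0.23 × 1579 = 363.170
Maximum at age 3 (363.170).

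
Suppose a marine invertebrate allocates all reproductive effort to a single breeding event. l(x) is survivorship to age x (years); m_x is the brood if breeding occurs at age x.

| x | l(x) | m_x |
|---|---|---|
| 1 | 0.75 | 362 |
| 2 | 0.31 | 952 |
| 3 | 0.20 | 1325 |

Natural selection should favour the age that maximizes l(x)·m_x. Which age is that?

2

Expected offspring if breeding at age x = l(x) × m_x:
  age 1: 0.75 × 362 = 271.500
  age 2: 0.31 × 952 = 295.120
  age 3: 0.20 × 1325 = 265.000
Maximum at age 2 (295.120).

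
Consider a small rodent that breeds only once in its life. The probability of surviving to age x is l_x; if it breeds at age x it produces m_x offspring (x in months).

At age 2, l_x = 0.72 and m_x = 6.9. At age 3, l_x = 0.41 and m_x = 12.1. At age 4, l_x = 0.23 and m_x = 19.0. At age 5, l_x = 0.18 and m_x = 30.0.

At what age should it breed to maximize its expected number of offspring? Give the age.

Expected offspring if breeding at age x = l_x × m_x:
  age 2: 0.72 × 6.9 = 4.968
  age 3: 0.41 × 12.1 = 4.961
  age 4: 0.23 × 19.0 = 4.370
  age 5: 0.18 × 30.0 = 5.400
Maximum at age 5 (5.400).

5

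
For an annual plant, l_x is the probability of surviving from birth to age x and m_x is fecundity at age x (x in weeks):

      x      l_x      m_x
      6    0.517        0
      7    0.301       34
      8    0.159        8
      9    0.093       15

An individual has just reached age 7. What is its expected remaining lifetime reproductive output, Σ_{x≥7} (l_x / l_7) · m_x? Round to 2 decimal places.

42.86

l_7 = 0.301. Conditional survival from age 7 to x is l_x / l_7.
  x=7: (0.301/0.301) × 34 = 34.0000
  x=8: (0.159/0.301) × 8 = 4.2259
  x=9: (0.093/0.301) × 15 = 4.6346
Sum = 34.0000 + 4.2259 + 4.6346 = 42.8605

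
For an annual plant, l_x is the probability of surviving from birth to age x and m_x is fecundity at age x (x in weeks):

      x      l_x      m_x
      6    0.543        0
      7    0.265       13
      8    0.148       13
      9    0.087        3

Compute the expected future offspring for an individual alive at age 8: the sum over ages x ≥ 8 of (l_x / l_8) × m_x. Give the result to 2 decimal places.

14.76

l_8 = 0.148. Conditional survival from age 8 to x is l_x / l_8.
  x=8: (0.148/0.148) × 13 = 13.0000
  x=9: (0.087/0.148) × 3 = 1.7635
Sum = 13.0000 + 1.7635 = 14.7635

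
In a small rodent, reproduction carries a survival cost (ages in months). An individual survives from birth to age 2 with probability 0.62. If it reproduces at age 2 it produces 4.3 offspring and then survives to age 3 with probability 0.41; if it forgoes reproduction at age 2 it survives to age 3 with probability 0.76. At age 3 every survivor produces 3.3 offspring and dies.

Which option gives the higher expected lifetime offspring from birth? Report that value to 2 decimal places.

breed at age 2: R₀ = 0.62 × (4.3 + 0.41 × 3.3) = 0.62 × 5.6530 = 3.5049
delay to age 3: R₀ = 0.62 × (0.76 × 3.3) = 0.62 × 2.5080 = 1.5550
Higher: breed at age 2 (3.5049).

3.50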